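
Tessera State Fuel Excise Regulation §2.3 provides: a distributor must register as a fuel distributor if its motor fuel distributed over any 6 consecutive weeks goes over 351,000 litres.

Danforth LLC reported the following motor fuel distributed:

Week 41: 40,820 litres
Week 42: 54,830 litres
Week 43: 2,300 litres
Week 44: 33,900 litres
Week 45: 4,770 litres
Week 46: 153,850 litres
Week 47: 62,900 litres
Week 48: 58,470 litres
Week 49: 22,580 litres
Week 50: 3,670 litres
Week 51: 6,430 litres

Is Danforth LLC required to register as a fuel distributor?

Week 41–Week 46: 40,820 litres + 54,830 litres + 2,300 litres + 33,900 litres + 4,770 litres + 153,850 litres = 290,470 litres (under)
Week 42–Week 47: 54,830 litres + 2,300 litres + 33,900 litres + 4,770 litres + 153,850 litres + 62,900 litres = 312,550 litres (under)
Week 43–Week 48: 2,300 litres + 33,900 litres + 4,770 litres + 153,850 litres + 62,900 litres + 58,470 litres = 316,190 litres (under)
Week 44–Week 49: 33,900 litres + 4,770 litres + 153,850 litres + 62,900 litres + 58,470 litres + 22,580 litres = 336,470 litres (under)
Week 45–Week 50: 4,770 litres + 153,850 litres + 62,900 litres + 58,470 litres + 22,580 litres + 3,670 litres = 306,240 litres (under)
Week 46–Week 51: 153,850 litres + 62,900 litres + 58,470 litres + 22,580 litres + 3,670 litres + 6,430 litres = 307,900 litres (under)
No window exceeds 351,000 litres.

No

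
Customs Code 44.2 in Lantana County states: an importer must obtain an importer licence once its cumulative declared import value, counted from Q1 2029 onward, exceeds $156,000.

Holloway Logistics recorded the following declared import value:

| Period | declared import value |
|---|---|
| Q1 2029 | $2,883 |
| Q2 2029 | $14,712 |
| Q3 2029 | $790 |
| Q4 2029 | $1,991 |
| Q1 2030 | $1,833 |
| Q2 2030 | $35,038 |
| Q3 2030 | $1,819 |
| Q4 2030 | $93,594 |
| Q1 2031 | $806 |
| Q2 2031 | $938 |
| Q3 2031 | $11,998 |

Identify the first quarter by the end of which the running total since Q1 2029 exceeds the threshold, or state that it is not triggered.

Q3 2031

Through Q1 2029: $2,883
Through Q2 2029: $17,595
Through Q3 2029: $18,385
Through Q4 2029: $20,376
Through Q1 2030: $22,209
Through Q2 2030: $57,247
Through Q3 2030: $59,066
Through Q4 2030: $152,660
Through Q1 2031: $153,466
Through Q2 2031: $154,404
Through Q3 2031: $166,402 ← exceeds threshold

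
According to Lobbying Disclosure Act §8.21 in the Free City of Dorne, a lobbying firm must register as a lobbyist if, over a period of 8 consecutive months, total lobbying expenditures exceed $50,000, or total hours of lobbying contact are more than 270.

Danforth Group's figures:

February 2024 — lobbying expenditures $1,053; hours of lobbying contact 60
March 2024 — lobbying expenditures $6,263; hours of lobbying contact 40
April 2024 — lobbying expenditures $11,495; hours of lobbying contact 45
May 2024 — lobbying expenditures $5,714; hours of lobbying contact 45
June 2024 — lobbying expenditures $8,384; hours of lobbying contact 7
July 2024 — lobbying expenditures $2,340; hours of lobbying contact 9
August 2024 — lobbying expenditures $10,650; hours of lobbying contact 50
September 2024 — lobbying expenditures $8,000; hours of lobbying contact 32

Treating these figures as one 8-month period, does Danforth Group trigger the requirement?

Yes

Total lobbying expenditures: $1,053 + $6,263 + $11,495 + $5,714 + $8,384 + $2,340 + $10,650 + $8,000 = $53,899 (> $50,000).
Total hours of lobbying contact: 60 + 40 + 45 + 45 + 7 + 9 + 50 + 32 = 288 (> 270).
The test is 'or': at least one threshold is exceeded.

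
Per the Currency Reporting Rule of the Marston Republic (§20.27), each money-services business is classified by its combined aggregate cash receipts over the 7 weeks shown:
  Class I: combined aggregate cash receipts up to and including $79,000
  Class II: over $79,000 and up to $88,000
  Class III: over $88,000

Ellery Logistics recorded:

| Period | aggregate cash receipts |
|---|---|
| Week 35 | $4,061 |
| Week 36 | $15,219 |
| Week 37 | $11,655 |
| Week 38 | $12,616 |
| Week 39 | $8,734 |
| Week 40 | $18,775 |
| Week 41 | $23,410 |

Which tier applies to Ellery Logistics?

Class III

Combined aggregate cash receipts: $4,061 + $15,219 + $11,655 + $12,616 + $8,734 + $18,775 + $23,410 = $94,470.
$94,470 > $88,000, so Class III applies.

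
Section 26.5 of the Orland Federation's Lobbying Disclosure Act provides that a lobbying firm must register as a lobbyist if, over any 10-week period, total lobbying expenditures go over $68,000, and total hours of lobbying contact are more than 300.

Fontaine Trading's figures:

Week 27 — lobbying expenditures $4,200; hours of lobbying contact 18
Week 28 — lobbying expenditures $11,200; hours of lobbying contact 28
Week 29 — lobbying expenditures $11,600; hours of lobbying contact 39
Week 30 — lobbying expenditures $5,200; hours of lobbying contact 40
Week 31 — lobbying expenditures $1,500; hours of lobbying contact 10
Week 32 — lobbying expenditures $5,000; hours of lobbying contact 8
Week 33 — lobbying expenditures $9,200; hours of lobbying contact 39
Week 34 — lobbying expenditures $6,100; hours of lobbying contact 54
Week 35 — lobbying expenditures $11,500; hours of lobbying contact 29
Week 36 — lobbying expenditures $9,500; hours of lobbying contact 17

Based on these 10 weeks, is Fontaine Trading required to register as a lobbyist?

No

Total lobbying expenditures: $4,200 + $11,200 + $11,600 + $5,200 + $1,500 + $5,000 + $9,200 + $6,100 + $11,500 + $9,500 = $75,000 (> $68,000).
Total hours of lobbying contact: 18 + 28 + 39 + 40 + 10 + 8 + 39 + 54 + 29 + 17 = 282 (≤ 300).
The test is 'and': the rule requires both, and at least one is not exceeded.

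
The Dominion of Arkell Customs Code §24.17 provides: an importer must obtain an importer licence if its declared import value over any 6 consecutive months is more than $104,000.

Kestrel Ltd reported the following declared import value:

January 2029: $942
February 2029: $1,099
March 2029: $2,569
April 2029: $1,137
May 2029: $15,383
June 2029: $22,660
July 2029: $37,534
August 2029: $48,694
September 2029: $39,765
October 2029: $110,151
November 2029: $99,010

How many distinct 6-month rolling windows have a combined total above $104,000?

4

January 2029–June 2029: $942 + $1,099 + $2,569 + $1,137 + $15,383 + $22,660 = $43,790 (under)
February 2029–July 2029: $1,099 + $2,569 + $1,137 + $15,383 + $22,660 + $37,534 = $80,382 (under)
March 2029–August 2029: $2,569 + $1,137 + $15,383 + $22,660 + $37,534 + $48,694 = $127,977 (over)
April 2029–September 2029: $1,137 + $15,383 + $22,660 + $37,534 + $48,694 + $39,765 = $165,173 (over)
May 2029–October 2029: $15,383 + $22,660 + $37,534 + $48,694 + $39,765 + $110,151 = $274,187 (over)
June 2029–November 2029: $22,660 + $37,534 + $48,694 + $39,765 + $110,151 + $99,010 = $357,814 (over)
4 windows exceed the threshold.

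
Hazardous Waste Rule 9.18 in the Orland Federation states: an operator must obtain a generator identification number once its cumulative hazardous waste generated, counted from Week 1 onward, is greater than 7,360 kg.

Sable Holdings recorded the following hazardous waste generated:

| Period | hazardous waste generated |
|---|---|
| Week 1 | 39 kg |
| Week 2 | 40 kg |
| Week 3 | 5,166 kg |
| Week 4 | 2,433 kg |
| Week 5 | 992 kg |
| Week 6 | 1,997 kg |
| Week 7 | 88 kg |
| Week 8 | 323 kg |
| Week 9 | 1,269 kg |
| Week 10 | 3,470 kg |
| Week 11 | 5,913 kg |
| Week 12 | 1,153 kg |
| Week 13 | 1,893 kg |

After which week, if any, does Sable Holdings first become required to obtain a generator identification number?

Through Week 1: 39 kg
Through Week 2: 79 kg
Through Week 3: 5,245 kg
Through Week 4: 7,678 kg ← exceeds threshold

Week 4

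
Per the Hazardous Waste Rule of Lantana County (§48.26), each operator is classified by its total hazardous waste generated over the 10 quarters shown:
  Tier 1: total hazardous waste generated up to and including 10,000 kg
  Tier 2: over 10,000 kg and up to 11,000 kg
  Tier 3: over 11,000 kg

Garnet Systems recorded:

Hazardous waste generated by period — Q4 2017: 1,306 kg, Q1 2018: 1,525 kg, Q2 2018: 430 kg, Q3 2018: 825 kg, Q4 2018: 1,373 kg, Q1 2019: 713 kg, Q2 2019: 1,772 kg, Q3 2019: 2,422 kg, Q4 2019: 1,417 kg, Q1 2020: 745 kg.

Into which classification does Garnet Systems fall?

Tier 3

Total hazardous waste generated: 1,306 kg + 1,525 kg + 430 kg + 825 kg + 1,373 kg + 713 kg + 1,772 kg + 2,422 kg + 1,417 kg + 745 kg = 12,528 kg.
12,528 kg > 11,000 kg, so Tier 3 applies.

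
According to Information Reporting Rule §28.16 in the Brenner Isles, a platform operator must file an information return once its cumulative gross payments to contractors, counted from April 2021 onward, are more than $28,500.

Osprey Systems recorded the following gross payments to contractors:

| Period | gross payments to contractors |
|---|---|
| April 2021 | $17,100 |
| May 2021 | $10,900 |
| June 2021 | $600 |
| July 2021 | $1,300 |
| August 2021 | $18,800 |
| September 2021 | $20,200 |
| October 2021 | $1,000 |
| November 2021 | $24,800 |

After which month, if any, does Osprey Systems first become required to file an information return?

June 2021

Through April 2021: $17,100
Through May 2021: $28,000
Through June 2021: $28,600 ← exceeds threshold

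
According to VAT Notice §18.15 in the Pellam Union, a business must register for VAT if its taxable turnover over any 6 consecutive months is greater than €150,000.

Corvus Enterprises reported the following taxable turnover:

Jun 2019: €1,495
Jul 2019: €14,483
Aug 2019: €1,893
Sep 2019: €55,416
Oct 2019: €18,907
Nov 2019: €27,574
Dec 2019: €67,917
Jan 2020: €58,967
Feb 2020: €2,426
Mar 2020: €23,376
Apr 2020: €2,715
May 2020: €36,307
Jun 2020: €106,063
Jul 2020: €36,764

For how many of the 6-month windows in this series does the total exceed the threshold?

Jun 2019–Nov 2019: €1,495 + €14,483 + €1,893 + €55,416 + €18,907 + €27,574 = €119,768 (under)
Jul 2019–Dec 2019: €14,483 + €1,893 + €55,416 + €18,907 + €27,574 + €67,917 = €186,190 (over)
Aug 2019–Jan 2020: €1,893 + €55,416 + €18,907 + €27,574 + €67,917 + €58,967 = €230,674 (over)
Sep 2019–Feb 2020: €55,416 + €18,907 + €27,574 + €67,917 + €58,967 + €2,426 = €231,207 (over)
Oct 2019–Mar 2020: €18,907 + €27,574 + €67,917 + €58,967 + €2,426 + €23,376 = €199,167 (over)
Nov 2019–Apr 2020: €27,574 + €67,917 + €58,967 + €2,426 + €23,376 + €2,715 = €182,975 (over)
Dec 2019–May 2020: €67,917 + €58,967 + €2,426 + €23,376 + €2,715 + €36,307 = €191,708 (over)
Jan 2020–Jun 2020: €58,967 + €2,426 + €23,376 + €2,715 + €36,307 + €106,063 = €229,854 (over)
Feb 2020–Jul 2020: €2,426 + €23,376 + €2,715 + €36,307 + €106,063 + €36,764 = €207,651 (over)
8 windows exceed the threshold.

8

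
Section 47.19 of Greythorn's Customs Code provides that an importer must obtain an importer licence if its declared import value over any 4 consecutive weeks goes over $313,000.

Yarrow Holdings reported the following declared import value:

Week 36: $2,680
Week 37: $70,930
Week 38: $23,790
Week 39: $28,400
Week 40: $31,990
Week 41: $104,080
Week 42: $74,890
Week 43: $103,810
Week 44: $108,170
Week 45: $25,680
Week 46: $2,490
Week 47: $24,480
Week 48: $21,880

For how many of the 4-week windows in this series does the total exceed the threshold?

2

Week 36–Week 39: $2,680 + $70,930 + $23,790 + $28,400 = $125,800 (under)
Week 37–Week 40: $70,930 + $23,790 + $28,400 + $31,990 = $155,110 (under)
Week 38–Week 41: $23,790 + $28,400 + $31,990 + $104,080 = $188,260 (under)
Week 39–Week 42: $28,400 + $31,990 + $104,080 + $74,890 = $239,360 (under)
Week 40–Week 43: $31,990 + $104,080 + $74,890 + $103,810 = $314,770 (over)
Week 41–Week 44: $104,080 + $74,890 + $103,810 + $108,170 = $390,950 (over)
Week 42–Week 45: $74,890 + $103,810 + $108,170 + $25,680 = $312,550 (under)
Week 43–Week 46: $103,810 + $108,170 + $25,680 + $2,490 = $240,150 (under)
Week 44–Week 47: $108,170 + $25,680 + $2,490 + $24,480 = $160,820 (under)
Week 45–Week 48: $25,680 + $2,490 + $24,480 + $21,880 = $74,530 (under)
2 windows exceed the threshold.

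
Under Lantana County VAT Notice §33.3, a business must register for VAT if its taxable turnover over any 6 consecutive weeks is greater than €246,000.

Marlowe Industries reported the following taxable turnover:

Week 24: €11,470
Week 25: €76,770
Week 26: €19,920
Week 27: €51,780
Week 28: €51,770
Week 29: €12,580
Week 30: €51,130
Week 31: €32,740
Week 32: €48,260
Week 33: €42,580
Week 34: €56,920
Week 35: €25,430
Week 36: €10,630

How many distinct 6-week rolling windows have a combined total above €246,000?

Week 24–Week 29: €11,470 + €76,770 + €19,920 + €51,780 + €51,770 + €12,580 = €224,290 (under)
Week 25–Week 30: €76,770 + €19,920 + €51,780 + €51,770 + €12,580 + €51,130 = €263,950 (over)
Week 26–Week 31: €19,920 + €51,780 + €51,770 + €12,580 + €51,130 + €32,740 = €219,920 (under)
Week 27–Week 32: €51,780 + €51,770 + €12,580 + €51,130 + €32,740 + €48,260 = €248,260 (over)
Week 28–Week 33: €51,770 + €12,580 + €51,130 + €32,740 + €48,260 + €42,580 = €239,060 (under)
Week 29–Week 34: €12,580 + €51,130 + €32,740 + €48,260 + €42,580 + €56,920 = €244,210 (under)
Week 30–Week 35: €51,130 + €32,740 + €48,260 + €42,580 + €56,920 + €25,430 = €257,060 (over)
Week 31–Week 36: €32,740 + €48,260 + €42,580 + €56,920 + €25,430 + €10,630 = €216,560 (under)
3 windows exceed the threshold.

3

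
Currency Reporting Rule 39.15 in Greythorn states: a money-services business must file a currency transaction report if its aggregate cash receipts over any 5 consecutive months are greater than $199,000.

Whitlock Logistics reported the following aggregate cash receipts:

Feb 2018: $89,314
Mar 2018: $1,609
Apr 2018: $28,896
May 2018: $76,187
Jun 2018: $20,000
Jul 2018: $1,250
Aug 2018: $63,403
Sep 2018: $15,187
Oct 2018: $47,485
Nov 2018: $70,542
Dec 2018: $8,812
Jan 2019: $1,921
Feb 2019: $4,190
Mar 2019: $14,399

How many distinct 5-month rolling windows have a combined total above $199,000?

Feb 2018–Jun 2018: $89,314 + $1,609 + $28,896 + $76,187 + $20,000 = $216,006 (over)
Mar 2018–Jul 2018: $1,609 + $28,896 + $76,187 + $20,000 + $1,250 = $127,942 (under)
Apr 2018–Aug 2018: $28,896 + $76,187 + $20,000 + $1,250 + $63,403 = $189,736 (under)
May 2018–Sep 2018: $76,187 + $20,000 + $1,250 + $63,403 + $15,187 = $176,027 (under)
Jun 2018–Oct 2018: $20,000 + $1,250 + $63,403 + $15,187 + $47,485 = $147,325 (under)
Jul 2018–Nov 2018: $1,250 + $63,403 + $15,187 + $47,485 + $70,542 = $197,867 (under)
Aug 2018–Dec 2018: $63,403 + $15,187 + $47,485 + $70,542 + $8,812 = $205,429 (over)
Sep 2018–Jan 2019: $15,187 + $47,485 + $70,542 + $8,812 + $1,921 = $143,947 (under)
Oct 2018–Feb 2019: $47,485 + $70,542 + $8,812 + $1,921 + $4,190 = $132,950 (under)
Nov 2018–Mar 2019: $70,542 + $8,812 + $1,921 + $4,190 + $14,399 = $99,864 (under)
2 windows exceed the threshold.

2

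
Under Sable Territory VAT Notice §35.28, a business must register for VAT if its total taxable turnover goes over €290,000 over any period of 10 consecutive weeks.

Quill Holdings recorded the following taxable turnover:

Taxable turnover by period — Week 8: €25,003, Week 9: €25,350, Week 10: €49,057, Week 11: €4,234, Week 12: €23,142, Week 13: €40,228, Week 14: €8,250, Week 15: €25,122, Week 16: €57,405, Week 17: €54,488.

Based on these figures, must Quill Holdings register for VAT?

Yes

Total taxable turnover: €25,003 + €25,350 + €49,057 + €4,234 + €23,142 + €40,228 + €8,250 + €25,122 + €57,405 + €54,488 = €312,279.
€312,279 > €290,000, so the threshold is exceeded.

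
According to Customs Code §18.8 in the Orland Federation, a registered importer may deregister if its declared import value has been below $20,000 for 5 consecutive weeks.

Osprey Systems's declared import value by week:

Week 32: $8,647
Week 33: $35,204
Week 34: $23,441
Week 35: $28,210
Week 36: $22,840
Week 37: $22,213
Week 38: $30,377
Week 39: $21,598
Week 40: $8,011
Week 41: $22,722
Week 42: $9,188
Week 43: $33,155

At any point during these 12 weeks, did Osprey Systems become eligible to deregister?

No

Weeks below $20,000: Week 32, Week 40, Week 42.
Longest run of consecutive weeks below the threshold: 1.
1 < 5, so Osprey Systems never became eligible.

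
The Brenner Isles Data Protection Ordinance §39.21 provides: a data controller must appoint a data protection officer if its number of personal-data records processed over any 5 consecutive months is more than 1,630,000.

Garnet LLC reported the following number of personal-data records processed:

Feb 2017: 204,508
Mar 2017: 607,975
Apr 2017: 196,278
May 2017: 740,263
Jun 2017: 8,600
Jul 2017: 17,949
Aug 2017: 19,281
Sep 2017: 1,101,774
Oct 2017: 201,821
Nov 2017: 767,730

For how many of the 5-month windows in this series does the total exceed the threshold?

3

Feb 2017–Jun 2017: 204,508 + 607,975 + 196,278 + 740,263 + 8,600 = 1,757,624 (over)
Mar 2017–Jul 2017: 607,975 + 196,278 + 740,263 + 8,600 + 17,949 = 1,571,065 (under)
Apr 2017–Aug 2017: 196,278 + 740,263 + 8,600 + 17,949 + 19,281 = 982,371 (under)
May 2017–Sep 2017: 740,263 + 8,600 + 17,949 + 19,281 + 1,101,774 = 1,887,867 (over)
Jun 2017–Oct 2017: 8,600 + 17,949 + 19,281 + 1,101,774 + 201,821 = 1,349,425 (under)
Jul 2017–Nov 2017: 17,949 + 19,281 + 1,101,774 + 201,821 + 767,730 = 2,108,555 (over)
3 windows exceed the threshold.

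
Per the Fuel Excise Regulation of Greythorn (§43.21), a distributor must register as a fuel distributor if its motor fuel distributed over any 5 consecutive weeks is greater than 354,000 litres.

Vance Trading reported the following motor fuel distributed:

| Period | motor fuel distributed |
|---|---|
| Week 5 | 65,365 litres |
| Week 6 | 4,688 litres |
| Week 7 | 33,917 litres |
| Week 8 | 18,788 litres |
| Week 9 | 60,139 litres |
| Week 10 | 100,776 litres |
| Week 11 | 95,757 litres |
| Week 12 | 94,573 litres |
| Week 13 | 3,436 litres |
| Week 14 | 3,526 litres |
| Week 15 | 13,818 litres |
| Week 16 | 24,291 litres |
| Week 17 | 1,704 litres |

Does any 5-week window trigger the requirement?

Yes

Week 5–Week 9: 65,365 litres + 4,688 litres + 33,917 litres + 18,788 litres + 60,139 litres = 182,897 litres (under)
Week 6–Week 10: 4,688 litres + 33,917 litres + 18,788 litres + 60,139 litres + 100,776 litres = 218,308 litres (under)
Week 7–Week 11: 33,917 litres + 18,788 litres + 60,139 litres + 100,776 litres + 95,757 litres = 309,377 litres (under)
Week 8–Week 12: 18,788 litres + 60,139 litres + 100,776 litres + 95,757 litres + 94,573 litres = 370,033 litres (over)
Week 9–Week 13: 60,139 litres + 100,776 litres + 95,757 litres + 94,573 litres + 3,436 litres = 354,681 litres (over)
Week 10–Week 14: 100,776 litres + 95,757 litres + 94,573 litres + 3,436 litres + 3,526 litres = 298,068 litres (under)
Week 11–Week 15: 95,757 litres + 94,573 litres + 3,436 litres + 3,526 litres + 13,818 litres = 211,110 litres (under)
Week 12–Week 16: 94,573 litres + 3,436 litres + 3,526 litres + 13,818 litres + 24,291 litres = 139,644 litres (under)
Week 13–Week 17: 3,436 litres + 3,526 litres + 13,818 litres + 24,291 litres + 1,704 litres = 46,775 litres (under)
At least one window exceeds 354,000 litres.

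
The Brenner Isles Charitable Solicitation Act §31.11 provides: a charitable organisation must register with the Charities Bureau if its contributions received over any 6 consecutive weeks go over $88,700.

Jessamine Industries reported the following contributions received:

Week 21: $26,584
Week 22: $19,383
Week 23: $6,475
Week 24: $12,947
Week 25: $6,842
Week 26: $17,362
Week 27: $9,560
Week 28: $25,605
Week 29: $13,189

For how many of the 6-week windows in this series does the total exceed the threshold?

1

Week 21–Week 26: $26,584 + $19,383 + $6,475 + $12,947 + $6,842 + $17,362 = $89,593 (over)
Week 22–Week 27: $19,383 + $6,475 + $12,947 + $6,842 + $17,362 + $9,560 = $72,569 (under)
Week 23–Week 28: $6,475 + $12,947 + $6,842 + $17,362 + $9,560 + $25,605 = $78,791 (under)
Week 24–Week 29: $12,947 + $6,842 + $17,362 + $9,560 + $25,605 + $13,189 = $85,505 (under)
1 window exceeds the threshold.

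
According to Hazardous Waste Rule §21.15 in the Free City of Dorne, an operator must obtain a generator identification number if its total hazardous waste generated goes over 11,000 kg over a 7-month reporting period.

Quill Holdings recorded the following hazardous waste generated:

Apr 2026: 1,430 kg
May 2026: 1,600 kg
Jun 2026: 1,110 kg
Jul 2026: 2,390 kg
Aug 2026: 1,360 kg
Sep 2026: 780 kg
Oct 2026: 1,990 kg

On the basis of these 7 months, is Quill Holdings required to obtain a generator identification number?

No

Total hazardous waste generated: 1,430 kg + 1,600 kg + 1,110 kg + 2,390 kg + 1,360 kg + 780 kg + 1,990 kg = 10,660 kg.
10,660 kg ≤ 11,000 kg, so the threshold is not exceeded.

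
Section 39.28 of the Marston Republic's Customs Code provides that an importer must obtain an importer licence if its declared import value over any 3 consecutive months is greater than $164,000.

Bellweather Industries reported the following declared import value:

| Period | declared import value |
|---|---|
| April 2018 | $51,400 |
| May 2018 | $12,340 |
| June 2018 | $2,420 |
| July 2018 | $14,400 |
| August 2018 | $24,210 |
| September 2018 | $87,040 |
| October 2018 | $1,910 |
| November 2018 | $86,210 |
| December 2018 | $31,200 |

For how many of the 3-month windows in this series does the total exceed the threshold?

1

April 2018–June 2018: $51,400 + $12,340 + $2,420 = $66,160 (under)
May 2018–July 2018: $12,340 + $2,420 + $14,400 = $29,160 (under)
June 2018–August 2018: $2,420 + $14,400 + $24,210 = $41,030 (under)
July 2018–September 2018: $14,400 + $24,210 + $87,040 = $125,650 (under)
August 2018–October 2018: $24,210 + $87,040 + $1,910 = $113,160 (under)
September 2018–November 2018: $87,040 + $1,910 + $86,210 = $175,160 (over)
October 2018–December 2018: $1,910 + $86,210 + $31,200 = $119,320 (under)
1 window exceeds the threshold.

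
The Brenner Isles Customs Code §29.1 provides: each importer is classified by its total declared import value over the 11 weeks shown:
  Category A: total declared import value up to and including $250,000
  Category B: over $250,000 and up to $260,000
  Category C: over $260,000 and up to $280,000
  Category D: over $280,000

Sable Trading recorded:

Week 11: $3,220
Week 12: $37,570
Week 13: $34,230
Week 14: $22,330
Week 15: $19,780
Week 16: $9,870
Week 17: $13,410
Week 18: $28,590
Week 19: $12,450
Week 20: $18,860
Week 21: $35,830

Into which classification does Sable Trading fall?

Category A

Total declared import value: $3,220 + $37,570 + $34,230 + $22,330 + $19,780 + $9,870 + $13,410 + $28,590 + $12,450 + $18,860 + $35,830 = $236,140.
$236,140 ≤ $250,000, so Category A applies.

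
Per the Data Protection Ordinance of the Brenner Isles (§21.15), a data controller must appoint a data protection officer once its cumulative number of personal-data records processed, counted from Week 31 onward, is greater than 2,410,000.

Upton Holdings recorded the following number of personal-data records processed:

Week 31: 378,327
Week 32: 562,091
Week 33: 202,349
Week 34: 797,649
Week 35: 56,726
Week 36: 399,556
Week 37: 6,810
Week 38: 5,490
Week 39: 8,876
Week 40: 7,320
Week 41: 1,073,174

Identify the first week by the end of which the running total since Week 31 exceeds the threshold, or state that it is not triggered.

Week 39

Through Week 31: 378,327
Through Week 32: 940,418
Through Week 33: 1,142,767
Through Week 34: 1,940,416
Through Week 35: 1,997,142
Through Week 36: 2,396,698
Through Week 37: 2,403,508
Through Week 38: 2,408,998
Through Week 39: 2,417,874 ← exceeds threshold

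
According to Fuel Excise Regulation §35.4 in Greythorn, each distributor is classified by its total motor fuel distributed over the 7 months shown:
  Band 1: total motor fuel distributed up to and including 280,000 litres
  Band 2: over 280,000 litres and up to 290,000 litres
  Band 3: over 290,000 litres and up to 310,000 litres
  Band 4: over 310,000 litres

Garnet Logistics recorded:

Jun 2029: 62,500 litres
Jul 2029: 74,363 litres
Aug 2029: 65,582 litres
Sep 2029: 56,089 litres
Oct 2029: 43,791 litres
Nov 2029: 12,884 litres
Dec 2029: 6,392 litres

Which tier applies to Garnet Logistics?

Band 4

Total motor fuel distributed: 62,500 litres + 74,363 litres + 65,582 litres + 56,089 litres + 43,791 litres + 12,884 litres + 6,392 litres = 321,601 litres.
321,601 litres > 310,000 litres, so Band 4 applies.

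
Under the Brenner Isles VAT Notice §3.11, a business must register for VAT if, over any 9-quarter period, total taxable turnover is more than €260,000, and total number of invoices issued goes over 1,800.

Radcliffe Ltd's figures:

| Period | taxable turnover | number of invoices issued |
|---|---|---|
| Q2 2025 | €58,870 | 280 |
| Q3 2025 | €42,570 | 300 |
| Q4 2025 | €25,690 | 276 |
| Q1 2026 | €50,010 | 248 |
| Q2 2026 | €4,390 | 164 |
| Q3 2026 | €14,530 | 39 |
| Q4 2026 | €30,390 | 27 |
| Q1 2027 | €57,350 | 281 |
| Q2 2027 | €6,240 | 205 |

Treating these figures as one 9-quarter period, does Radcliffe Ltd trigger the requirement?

Total taxable turnover: €58,870 + €42,570 + €25,690 + €50,010 + €4,390 + €14,530 + €30,390 + €57,350 + €6,240 = €290,040 (> €260,000).
Total number of invoices issued: 280 + 300 + 276 + 248 + 164 + 39 + 27 + 281 + 205 = 1,820 (> 1,800).
The test is 'and': both thresholds are exceeded.

Yes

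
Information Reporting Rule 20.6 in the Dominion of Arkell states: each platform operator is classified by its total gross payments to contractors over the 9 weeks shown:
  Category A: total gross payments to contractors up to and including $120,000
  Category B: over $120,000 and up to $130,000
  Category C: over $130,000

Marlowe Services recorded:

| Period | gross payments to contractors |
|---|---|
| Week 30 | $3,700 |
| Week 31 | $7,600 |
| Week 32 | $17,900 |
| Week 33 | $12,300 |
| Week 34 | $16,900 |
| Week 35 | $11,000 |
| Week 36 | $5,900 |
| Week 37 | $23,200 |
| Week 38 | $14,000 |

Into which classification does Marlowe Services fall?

Category A

Total gross payments to contractors: $3,700 + $7,600 + $17,900 + $12,300 + $16,900 + $11,000 + $5,900 + $23,200 + $14,000 = $112,500.
$112,500 ≤ $120,000, so Category A applies.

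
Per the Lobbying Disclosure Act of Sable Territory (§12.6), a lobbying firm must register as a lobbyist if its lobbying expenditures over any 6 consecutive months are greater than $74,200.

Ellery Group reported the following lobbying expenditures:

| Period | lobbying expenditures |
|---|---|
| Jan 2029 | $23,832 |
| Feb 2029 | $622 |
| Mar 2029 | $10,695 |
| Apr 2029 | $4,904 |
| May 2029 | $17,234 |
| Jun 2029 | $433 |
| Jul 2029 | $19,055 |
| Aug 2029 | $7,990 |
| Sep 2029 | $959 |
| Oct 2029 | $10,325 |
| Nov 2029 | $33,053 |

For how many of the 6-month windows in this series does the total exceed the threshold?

Jan 2029–Jun 2029: $23,832 + $622 + $10,695 + $4,904 + $17,234 + $433 = $57,720 (under)
Feb 2029–Jul 2029: $622 + $10,695 + $4,904 + $17,234 + $433 + $19,055 = $52,943 (under)
Mar 2029–Aug 2029: $10,695 + $4,904 + $17,234 + $433 + $19,055 + $7,990 = $60,311 (under)
Apr 2029–Sep 2029: $4,904 + $17,234 + $433 + $19,055 + $7,990 + $959 = $50,575 (under)
May 2029–Oct 2029: $17,234 + $433 + $19,055 + $7,990 + $959 + $10,325 = $55,996 (under)
Jun 2029–Nov 2029: $433 + $19,055 + $7,990 + $959 + $10,325 + $33,053 = $71,815 (under)
0 windows exceed the threshold.

0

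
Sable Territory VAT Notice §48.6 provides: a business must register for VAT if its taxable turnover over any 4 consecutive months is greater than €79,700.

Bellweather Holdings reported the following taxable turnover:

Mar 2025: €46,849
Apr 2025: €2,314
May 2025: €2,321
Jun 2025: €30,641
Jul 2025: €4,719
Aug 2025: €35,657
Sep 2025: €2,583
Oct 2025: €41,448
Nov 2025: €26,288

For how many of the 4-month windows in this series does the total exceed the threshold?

Mar 2025–Jun 2025: €46,849 + €2,314 + €2,321 + €30,641 = €82,125 (over)
Apr 2025–Jul 2025: €2,314 + €2,321 + €30,641 + €4,719 = €39,995 (under)
May 2025–Aug 2025: €2,321 + €30,641 + €4,719 + €35,657 = €73,338 (under)
Jun 2025–Sep 2025: €30,641 + €4,719 + €35,657 + €2,583 = €73,600 (under)
Jul 2025–Oct 2025: €4,719 + €35,657 + €2,583 + €41,448 = €84,407 (over)
Aug 2025–Nov 2025: €35,657 + €2,583 + €41,448 + €26,288 = €105,976 (over)
3 windows exceed the threshold.

3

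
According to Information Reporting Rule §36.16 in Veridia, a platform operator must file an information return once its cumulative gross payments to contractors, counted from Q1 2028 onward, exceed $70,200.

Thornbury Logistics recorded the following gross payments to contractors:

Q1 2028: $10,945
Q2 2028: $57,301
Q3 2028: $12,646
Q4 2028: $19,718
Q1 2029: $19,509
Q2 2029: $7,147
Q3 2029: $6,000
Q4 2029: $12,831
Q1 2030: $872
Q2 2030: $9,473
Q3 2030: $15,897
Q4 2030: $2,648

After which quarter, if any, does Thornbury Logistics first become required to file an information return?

Q3 2028

Through Q1 2028: $10,945
Through Q2 2028: $68,246
Through Q3 2028: $80,892 ← exceeds threshold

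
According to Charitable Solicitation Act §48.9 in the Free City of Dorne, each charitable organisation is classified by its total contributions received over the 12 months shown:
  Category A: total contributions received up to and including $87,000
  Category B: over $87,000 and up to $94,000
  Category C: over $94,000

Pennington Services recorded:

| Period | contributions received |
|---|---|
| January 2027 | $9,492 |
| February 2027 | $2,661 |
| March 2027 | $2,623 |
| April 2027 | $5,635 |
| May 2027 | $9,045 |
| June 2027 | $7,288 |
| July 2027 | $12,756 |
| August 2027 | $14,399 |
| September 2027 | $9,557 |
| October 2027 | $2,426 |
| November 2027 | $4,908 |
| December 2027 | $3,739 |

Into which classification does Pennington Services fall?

Category A

Total contributions received: $9,492 + $2,661 + $2,623 + $5,635 + $9,045 + $7,288 + $12,756 + $14,399 + $9,557 + $2,426 + $4,908 + $3,739 = $84,529.
$84,529 ≤ $87,000, so Category A applies.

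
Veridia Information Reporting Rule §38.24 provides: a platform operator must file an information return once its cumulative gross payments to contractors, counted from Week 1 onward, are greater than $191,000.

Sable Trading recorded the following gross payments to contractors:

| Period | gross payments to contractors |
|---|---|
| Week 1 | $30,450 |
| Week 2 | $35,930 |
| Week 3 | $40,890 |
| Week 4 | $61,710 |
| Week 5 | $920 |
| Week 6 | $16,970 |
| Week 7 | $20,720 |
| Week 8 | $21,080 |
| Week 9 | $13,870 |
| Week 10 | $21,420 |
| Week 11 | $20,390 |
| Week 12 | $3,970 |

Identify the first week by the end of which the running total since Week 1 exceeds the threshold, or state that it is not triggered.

Week 7

Through Week 1: $30,450
Through Week 2: $66,380
Through Week 3: $107,270
Through Week 4: $168,980
Through Week 5: $169,900
Through Week 6: $186,870
Through Week 7: $207,590 ← exceeds threshold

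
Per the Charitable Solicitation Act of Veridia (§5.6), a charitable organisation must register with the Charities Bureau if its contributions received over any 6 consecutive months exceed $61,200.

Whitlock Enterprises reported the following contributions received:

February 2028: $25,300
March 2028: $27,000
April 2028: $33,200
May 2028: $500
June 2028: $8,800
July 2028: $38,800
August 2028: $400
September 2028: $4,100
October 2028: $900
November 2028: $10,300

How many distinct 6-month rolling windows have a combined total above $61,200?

February 2028–July 2028: $25,300 + $27,000 + $33,200 + $500 + $8,800 + $38,800 = $133,600 (over)
March 2028–August 2028: $27,000 + $33,200 + $500 + $8,800 + $38,800 + $400 = $108,700 (over)
April 2028–September 2028: $33,200 + $500 + $8,800 + $38,800 + $400 + $4,100 = $85,800 (over)
May 2028–October 2028: $500 + $8,800 + $38,800 + $400 + $4,100 + $900 = $53,500 (under)
June 2028–November 2028: $8,800 + $38,800 + $400 + $4,100 + $900 + $10,300 = $63,300 (over)
4 windows exceed the threshold.

4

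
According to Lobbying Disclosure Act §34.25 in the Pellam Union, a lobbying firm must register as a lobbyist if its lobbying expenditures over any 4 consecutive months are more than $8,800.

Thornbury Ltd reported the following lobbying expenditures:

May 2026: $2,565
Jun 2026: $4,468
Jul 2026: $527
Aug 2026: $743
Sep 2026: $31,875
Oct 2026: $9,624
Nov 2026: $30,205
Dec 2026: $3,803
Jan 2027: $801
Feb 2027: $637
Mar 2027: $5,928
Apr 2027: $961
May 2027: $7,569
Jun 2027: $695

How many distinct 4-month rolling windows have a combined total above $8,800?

9

May 2026–Aug 2026: $2,565 + $4,468 + $527 + $743 = $8,303 (under)
Jun 2026–Sep 2026: $4,468 + $527 + $743 + $31,875 = $37,613 (over)
Jul 2026–Oct 2026: $527 + $743 + $31,875 + $9,624 = $42,769 (over)
Aug 2026–Nov 2026: $743 + $31,875 + $9,624 + $30,205 = $72,447 (over)
Sep 2026–Dec 2026: $31,875 + $9,624 + $30,205 + $3,803 = $75,507 (over)
Oct 2026–Jan 2027: $9,624 + $30,205 + $3,803 + $801 = $44,433 (over)
Nov 2026–Feb 2027: $30,205 + $3,803 + $801 + $637 = $35,446 (over)
Dec 2026–Mar 2027: $3,803 + $801 + $637 + $5,928 = $11,169 (over)
Jan 2027–Apr 2027: $801 + $637 + $5,928 + $961 = $8,327 (under)
Feb 2027–May 2027: $637 + $5,928 + $961 + $7,569 = $15,095 (over)
Mar 2027–Jun 2027: $5,928 + $961 + $7,569 + $695 = $15,153 (over)
9 windows exceed the threshold.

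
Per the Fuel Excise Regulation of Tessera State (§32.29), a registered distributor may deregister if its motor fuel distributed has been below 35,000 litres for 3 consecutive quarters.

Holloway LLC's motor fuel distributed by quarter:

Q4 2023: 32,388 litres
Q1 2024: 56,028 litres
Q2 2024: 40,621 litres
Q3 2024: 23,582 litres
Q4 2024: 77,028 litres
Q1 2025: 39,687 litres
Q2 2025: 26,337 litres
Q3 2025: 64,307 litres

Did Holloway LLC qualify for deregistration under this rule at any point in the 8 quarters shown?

No

Quarters below 35,000 litres: Q4 2023, Q3 2024, Q2 2025.
Longest run of consecutive quarters below the threshold: 1.
1 < 3, so Holloway LLC never became eligible.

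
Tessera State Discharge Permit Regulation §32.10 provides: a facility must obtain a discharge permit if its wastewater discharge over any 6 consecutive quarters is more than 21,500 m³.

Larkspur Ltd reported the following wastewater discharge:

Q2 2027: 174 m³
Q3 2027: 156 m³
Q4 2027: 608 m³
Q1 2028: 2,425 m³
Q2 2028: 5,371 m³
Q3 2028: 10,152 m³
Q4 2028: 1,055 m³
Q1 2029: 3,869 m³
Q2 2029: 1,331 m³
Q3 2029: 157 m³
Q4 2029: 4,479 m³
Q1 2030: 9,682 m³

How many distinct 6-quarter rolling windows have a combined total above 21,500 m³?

3

Q2 2027–Q3 2028: 174 m³ + 156 m³ + 608 m³ + 2,425 m³ + 5,371 m³ + 10,152 m³ = 18,886 m³ (under)
Q3 2027–Q4 2028: 156 m³ + 608 m³ + 2,425 m³ + 5,371 m³ + 10,152 m³ + 1,055 m³ = 19,767 m³ (under)
Q4 2027–Q1 2029: 608 m³ + 2,425 m³ + 5,371 m³ + 10,152 m³ + 1,055 m³ + 3,869 m³ = 23,480 m³ (over)
Q1 2028–Q2 2029: 2,425 m³ + 5,371 m³ + 10,152 m³ + 1,055 m³ + 3,869 m³ + 1,331 m³ = 24,203 m³ (over)
Q2 2028–Q3 2029: 5,371 m³ + 10,152 m³ + 1,055 m³ + 3,869 m³ + 1,331 m³ + 157 m³ = 21,935 m³ (over)
Q3 2028–Q4 2029: 10,152 m³ + 1,055 m³ + 3,869 m³ + 1,331 m³ + 157 m³ + 4,479 m³ = 21,043 m³ (under)
Q4 2028–Q1 2030: 1,055 m³ + 3,869 m³ + 1,331 m³ + 157 m³ + 4,479 m³ + 9,682 m³ = 20,573 m³ (under)
3 windows exceed the threshold.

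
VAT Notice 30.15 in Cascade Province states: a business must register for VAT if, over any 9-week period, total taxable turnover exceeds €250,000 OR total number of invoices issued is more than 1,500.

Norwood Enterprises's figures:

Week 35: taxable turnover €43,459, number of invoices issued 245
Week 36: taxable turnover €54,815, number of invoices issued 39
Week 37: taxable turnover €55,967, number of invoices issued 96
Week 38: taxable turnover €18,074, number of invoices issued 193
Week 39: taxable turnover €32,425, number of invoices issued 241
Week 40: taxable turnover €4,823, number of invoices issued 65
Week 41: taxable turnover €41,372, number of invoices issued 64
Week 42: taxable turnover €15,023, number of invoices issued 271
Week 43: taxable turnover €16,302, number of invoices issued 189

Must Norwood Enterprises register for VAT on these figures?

Yes

Total taxable turnover: €43,459 + €54,815 + €55,967 + €18,074 + €32,425 + €4,823 + €41,372 + €15,023 + €16,302 = €282,260 (> €250,000).
Total number of invoices issued: 245 + 39 + 96 + 193 + 241 + 65 + 64 + 271 + 189 = 1,403 (≤ 1,500).
The test is 'or': at least one threshold is exceeded.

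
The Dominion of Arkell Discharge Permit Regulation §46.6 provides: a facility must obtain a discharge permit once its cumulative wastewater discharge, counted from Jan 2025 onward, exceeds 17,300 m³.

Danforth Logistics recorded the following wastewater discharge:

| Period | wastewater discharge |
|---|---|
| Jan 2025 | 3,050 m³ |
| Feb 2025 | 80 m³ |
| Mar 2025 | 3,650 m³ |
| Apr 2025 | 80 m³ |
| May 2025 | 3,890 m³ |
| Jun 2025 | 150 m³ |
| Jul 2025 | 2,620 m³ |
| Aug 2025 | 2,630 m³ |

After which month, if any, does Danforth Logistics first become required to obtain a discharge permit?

Not triggered

Through Jan 2025: 3,050 m³
Through Feb 2025: 3,130 m³
Through Mar 2025: 6,780 m³
Through Apr 2025: 6,860 m³
Through May 2025: 10,750 m³
Through Jun 2025: 10,900 m³
Through Jul 2025: 13,520 m³
Through Aug 2025: 16,150 m³
Final cumulative total 16,150 m³ ≤ 17,300 m³; the threshold is never exceeded.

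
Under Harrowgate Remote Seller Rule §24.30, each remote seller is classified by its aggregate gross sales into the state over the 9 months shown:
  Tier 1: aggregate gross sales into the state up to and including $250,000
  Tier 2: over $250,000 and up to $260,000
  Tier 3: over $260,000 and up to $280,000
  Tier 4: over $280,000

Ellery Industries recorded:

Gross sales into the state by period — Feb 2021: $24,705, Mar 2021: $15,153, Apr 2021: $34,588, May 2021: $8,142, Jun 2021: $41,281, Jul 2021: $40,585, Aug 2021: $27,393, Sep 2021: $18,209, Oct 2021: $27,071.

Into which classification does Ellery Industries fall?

Aggregate gross sales into the state: $24,705 + $15,153 + $34,588 + $8,142 + $41,281 + $40,585 + $27,393 + $18,209 + $27,071 = $237,127.
$237,127 ≤ $250,000, so Tier 1 applies.

Tier 1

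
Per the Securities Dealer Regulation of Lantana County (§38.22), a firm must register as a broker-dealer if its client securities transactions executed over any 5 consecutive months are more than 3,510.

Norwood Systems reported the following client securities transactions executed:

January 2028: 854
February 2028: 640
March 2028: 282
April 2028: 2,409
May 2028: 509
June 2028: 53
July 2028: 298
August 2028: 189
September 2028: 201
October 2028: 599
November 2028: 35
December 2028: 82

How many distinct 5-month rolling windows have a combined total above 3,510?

3

January 2028–May 2028: 854 + 640 + 282 + 2,409 + 509 = 4,694 (over)
February 2028–June 2028: 640 + 282 + 2,409 + 509 + 53 = 3,893 (over)
March 2028–July 2028: 282 + 2,409 + 509 + 53 + 298 = 3,551 (over)
April 2028–August 2028: 2,409 + 509 + 53 + 298 + 189 = 3,458 (under)
May 2028–September 2028: 509 + 53 + 298 + 189 + 201 = 1,250 (under)
June 2028–October 2028: 53 + 298 + 189 + 201 + 599 = 1,340 (under)
July 2028–November 2028: 298 + 189 + 201 + 599 + 35 = 1,322 (under)
August 2028–December 2028: 189 + 201 + 599 + 35 + 82 = 1,106 (under)
3 windows exceed the threshold.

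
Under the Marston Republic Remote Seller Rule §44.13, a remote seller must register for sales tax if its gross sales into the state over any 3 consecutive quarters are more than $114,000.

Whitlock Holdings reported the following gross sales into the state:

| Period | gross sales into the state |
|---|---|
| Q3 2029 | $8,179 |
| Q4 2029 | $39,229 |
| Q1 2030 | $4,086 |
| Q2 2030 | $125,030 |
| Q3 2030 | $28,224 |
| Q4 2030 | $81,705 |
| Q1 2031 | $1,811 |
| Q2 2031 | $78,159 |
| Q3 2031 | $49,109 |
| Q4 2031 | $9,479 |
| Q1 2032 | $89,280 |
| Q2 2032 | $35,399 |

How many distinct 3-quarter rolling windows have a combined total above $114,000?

8

Q3 2029–Q1 2030: $8,179 + $39,229 + $4,086 = $51,494 (under)
Q4 2029–Q2 2030: $39,229 + $4,086 + $125,030 = $168,345 (over)
Q1 2030–Q3 2030: $4,086 + $125,030 + $28,224 = $157,340 (over)
Q2 2030–Q4 2030: $125,030 + $28,224 + $81,705 = $234,959 (over)
Q3 2030–Q1 2031: $28,224 + $81,705 + $1,811 = $111,740 (under)
Q4 2030–Q2 2031: $81,705 + $1,811 + $78,159 = $161,675 (over)
Q1 2031–Q3 2031: $1,811 + $78,159 + $49,109 = $129,079 (over)
Q2 2031–Q4 2031: $78,159 + $49,109 + $9,479 = $136,747 (over)
Q3 2031–Q1 2032: $49,109 + $9,479 + $89,280 = $147,868 (over)
Q4 2031–Q2 2032: $9,479 + $89,280 + $35,399 = $134,158 (over)
8 windows exceed the threshold.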